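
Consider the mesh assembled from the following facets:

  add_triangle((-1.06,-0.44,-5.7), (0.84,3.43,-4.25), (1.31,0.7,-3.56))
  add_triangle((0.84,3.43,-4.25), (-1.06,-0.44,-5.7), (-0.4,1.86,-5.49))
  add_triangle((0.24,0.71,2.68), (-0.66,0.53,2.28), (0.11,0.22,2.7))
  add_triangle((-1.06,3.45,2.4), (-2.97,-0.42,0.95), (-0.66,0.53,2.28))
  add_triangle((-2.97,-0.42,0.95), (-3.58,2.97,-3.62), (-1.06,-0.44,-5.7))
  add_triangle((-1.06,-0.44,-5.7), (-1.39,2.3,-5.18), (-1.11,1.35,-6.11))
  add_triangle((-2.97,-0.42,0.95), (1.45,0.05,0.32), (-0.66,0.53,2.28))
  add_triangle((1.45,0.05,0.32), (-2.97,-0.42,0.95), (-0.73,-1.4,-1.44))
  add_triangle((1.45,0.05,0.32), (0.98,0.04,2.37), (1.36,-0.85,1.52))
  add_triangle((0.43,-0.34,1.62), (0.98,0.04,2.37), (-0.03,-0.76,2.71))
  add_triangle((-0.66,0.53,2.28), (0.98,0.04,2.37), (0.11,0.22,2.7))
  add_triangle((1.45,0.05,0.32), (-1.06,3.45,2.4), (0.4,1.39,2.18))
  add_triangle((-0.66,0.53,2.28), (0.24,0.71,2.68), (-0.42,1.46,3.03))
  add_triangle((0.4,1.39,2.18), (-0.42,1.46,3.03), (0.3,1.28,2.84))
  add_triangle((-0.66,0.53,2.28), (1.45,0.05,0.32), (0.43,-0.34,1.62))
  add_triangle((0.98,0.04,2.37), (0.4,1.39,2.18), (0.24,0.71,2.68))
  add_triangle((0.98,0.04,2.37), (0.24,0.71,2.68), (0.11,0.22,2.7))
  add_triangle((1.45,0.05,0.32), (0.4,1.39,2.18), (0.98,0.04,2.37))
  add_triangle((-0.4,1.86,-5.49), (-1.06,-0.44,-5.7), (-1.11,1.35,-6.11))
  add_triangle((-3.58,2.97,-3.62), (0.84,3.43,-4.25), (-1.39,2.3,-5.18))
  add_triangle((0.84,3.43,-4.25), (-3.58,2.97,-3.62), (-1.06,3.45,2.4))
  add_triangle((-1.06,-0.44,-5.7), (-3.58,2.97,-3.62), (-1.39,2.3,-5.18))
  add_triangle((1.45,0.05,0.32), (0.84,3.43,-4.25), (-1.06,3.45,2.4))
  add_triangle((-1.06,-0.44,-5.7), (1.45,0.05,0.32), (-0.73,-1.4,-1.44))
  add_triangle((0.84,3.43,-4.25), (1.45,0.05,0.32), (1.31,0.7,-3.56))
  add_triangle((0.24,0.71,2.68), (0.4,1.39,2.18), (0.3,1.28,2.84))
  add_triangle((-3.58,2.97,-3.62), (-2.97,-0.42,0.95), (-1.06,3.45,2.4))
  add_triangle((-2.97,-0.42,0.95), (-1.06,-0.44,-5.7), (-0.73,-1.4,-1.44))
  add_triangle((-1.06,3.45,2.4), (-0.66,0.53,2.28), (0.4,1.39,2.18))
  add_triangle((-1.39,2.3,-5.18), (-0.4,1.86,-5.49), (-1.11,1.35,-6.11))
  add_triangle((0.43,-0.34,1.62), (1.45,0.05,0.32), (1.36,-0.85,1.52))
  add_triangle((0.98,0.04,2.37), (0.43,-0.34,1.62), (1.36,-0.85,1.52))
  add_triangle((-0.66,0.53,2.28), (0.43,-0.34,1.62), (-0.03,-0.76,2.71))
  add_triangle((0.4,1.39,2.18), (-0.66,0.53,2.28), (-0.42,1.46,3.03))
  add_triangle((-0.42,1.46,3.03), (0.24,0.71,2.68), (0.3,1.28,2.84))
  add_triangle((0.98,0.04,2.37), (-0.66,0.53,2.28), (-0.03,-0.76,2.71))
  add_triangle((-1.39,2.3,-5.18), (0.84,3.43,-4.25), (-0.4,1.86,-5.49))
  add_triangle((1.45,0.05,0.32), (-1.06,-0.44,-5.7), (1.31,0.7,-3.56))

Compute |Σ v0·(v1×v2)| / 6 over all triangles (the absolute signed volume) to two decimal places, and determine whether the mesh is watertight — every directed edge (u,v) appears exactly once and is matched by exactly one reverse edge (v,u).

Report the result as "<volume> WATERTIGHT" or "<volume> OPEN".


Per-triangle v0·(v1×v2)/6:
  t1: +5.5307
  t2: +1.3203
  t3: +0.1868
  t4: +3.0508
  t5: +11.0760
  t6: +0.8058
  t7: +0.4006
  t8: +0.6316
  t9: +0.4686
  t10: +0.0906
  t11: -0.0850
  t12: +0.8865
  t13: +0.2766
  t14: +0.1503
  t15: -0.4117
  t16: +0.3324
  t17: +0.2045
  t18: +0.7132
  t19: +1.0176
  t20: +5.8047
  t21: +16.3704
  t22: +6.1384
  t23: +5.9020
  t24: +1.6914
  t25: +2.4617
  t26: +0.0317
  t27: +12.0376
  t28: +3.6362
  t29: +1.2557
  t30: +0.9987
  t31: -0.2260
  t32: +0.1891
  t33: -0.2694
  t34: -0.1426
  t35: +0.1763
  t36: +0.7335
  t37: +2.4172
  t38: +1.2403
Σ = +87.0930 → |volume| = 87.09

Directed edges: 114 total, each appears once with its reverse present → watertight.

87.09 WATERTIGHT


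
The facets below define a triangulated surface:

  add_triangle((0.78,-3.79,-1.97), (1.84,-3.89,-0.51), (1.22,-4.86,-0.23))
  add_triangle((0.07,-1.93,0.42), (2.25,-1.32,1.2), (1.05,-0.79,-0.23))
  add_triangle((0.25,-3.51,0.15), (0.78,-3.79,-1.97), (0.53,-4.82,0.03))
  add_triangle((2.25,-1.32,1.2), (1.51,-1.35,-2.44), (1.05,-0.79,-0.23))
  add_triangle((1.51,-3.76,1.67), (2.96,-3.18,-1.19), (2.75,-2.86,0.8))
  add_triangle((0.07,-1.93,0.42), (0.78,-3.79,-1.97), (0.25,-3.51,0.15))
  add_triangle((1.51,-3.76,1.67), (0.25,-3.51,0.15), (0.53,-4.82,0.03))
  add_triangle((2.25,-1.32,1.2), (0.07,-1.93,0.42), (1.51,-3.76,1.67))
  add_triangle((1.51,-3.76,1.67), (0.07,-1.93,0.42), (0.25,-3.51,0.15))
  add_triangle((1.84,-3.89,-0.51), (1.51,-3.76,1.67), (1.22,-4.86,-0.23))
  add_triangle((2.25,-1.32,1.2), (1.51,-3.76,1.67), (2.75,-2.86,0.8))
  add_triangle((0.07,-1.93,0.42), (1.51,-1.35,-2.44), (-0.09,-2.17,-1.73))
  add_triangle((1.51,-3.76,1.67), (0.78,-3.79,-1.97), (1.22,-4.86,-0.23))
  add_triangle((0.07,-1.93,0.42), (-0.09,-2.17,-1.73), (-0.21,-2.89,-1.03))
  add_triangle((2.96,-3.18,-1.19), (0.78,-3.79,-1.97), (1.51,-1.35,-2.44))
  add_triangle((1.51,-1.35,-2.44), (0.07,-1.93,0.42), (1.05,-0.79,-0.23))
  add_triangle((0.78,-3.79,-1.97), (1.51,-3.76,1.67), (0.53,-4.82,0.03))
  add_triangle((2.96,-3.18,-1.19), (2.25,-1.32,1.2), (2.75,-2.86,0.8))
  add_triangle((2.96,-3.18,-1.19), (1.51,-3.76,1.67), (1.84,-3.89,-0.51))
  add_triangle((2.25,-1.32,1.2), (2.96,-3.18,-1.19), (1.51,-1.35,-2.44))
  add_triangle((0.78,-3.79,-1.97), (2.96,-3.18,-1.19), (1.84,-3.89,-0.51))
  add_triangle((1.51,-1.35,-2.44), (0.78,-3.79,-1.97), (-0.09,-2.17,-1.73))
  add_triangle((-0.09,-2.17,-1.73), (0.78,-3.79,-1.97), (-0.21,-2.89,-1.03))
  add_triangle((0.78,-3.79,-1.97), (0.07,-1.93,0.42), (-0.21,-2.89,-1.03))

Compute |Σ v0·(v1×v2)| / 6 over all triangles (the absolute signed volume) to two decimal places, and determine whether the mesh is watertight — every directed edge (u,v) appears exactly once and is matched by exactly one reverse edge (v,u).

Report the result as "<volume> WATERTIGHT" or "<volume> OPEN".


Per-triangle v0·(v1×v2)/6:
  t1: +1.2977
  t2: -0.5846
  t3: +0.1803
  t4: -0.0743
  t5: +2.1157
  t6: -0.0166
  t7: +0.2927
  t8: -0.2000
  t9: +0.3048
  t10: +1.4420
  t11: +1.1228
  t12: -1.1833
  t13: -0.5646
  t14: -0.1330
  t15: +2.8918
  t16: -0.7093
  t17: +2.2367
  t18: +0.9335
  t19: +1.9070
  t20: +1.2748
  t21: +1.8980
  t22: +1.0578
  t23: +0.4661
  t24: +0.6259
Σ = +16.5820 → |volume| = 16.58

Directed edges: 72 total, each appears once with its reverse present → watertight.

16.58 WATERTIGHT


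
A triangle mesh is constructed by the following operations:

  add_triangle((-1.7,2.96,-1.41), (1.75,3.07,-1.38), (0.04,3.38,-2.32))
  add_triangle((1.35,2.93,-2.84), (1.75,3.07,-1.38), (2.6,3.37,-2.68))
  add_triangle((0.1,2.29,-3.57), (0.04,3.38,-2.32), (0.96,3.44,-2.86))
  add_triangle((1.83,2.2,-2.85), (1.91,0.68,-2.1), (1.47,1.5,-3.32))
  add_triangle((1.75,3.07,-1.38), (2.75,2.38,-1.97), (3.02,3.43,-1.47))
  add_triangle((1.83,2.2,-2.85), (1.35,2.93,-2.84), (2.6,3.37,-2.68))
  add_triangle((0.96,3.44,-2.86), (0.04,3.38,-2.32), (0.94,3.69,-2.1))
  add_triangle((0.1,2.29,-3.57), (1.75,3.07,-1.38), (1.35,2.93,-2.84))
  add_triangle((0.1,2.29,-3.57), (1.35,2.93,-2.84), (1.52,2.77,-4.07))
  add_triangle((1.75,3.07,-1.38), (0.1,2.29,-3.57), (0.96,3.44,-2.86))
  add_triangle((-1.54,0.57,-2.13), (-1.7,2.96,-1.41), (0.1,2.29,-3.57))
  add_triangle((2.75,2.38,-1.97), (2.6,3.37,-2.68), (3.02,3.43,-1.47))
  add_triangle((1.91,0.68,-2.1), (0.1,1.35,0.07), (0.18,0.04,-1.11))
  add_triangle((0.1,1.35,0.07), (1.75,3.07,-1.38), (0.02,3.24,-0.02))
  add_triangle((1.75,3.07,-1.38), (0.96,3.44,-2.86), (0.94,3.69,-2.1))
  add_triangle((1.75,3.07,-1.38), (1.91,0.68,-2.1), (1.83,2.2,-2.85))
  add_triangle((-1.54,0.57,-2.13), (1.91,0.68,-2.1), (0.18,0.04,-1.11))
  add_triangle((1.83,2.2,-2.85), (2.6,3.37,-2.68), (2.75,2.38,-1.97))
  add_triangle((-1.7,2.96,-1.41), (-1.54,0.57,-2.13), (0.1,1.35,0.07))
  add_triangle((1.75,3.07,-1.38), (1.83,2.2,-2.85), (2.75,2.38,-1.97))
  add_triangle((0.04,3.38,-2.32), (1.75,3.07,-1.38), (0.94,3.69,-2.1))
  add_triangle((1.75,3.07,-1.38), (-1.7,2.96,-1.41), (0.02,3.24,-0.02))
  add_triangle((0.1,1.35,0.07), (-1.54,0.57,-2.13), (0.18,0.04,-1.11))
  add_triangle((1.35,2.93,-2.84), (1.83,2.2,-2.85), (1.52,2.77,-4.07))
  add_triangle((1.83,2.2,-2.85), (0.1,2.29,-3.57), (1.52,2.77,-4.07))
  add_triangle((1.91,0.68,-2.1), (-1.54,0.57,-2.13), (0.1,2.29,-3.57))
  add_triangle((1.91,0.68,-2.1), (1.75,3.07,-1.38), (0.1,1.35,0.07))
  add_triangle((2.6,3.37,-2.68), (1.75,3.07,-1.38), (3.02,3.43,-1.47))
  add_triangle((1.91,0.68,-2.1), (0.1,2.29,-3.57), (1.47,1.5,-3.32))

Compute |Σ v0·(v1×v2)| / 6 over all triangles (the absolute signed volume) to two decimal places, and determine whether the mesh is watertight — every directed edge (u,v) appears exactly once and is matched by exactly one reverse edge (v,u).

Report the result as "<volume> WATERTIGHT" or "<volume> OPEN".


Per-triangle v0·(v1×v2)/6:
  t1: +1.3110
  t2: +0.7200
  t3: +1.0143
  t4: +0.5793
  t5: -0.5416
  t6: +0.6008
  t7: +0.4760
  t8: +0.5230
  t9: +0.8067
  t10: +0.4909
  t11: +2.7806
  t12: +0.6617
  t13: -0.3803
  t14: +0.1406
  t15: +0.5560
  t16: +0.9209
  t17: +0.3540
  t18: +0.5590
  t19: -0.3760
  t20: -1.0615
  t21: -0.0506
  t22: +2.5638
  t23: -0.4819
  t24: +0.4668
  t25: -0.1452
  t26: +1.5120
  t27: -0.0875
  t28: +0.6597
  t29: -0.1470
Σ = +14.4257 → |volume| = 14.43

Directed edges: 87 total; 9 unmatched, e.g. (0.04,3.38,-2.32)→(-1.7,2.96,-1.41) → open.

14.43 OPEN


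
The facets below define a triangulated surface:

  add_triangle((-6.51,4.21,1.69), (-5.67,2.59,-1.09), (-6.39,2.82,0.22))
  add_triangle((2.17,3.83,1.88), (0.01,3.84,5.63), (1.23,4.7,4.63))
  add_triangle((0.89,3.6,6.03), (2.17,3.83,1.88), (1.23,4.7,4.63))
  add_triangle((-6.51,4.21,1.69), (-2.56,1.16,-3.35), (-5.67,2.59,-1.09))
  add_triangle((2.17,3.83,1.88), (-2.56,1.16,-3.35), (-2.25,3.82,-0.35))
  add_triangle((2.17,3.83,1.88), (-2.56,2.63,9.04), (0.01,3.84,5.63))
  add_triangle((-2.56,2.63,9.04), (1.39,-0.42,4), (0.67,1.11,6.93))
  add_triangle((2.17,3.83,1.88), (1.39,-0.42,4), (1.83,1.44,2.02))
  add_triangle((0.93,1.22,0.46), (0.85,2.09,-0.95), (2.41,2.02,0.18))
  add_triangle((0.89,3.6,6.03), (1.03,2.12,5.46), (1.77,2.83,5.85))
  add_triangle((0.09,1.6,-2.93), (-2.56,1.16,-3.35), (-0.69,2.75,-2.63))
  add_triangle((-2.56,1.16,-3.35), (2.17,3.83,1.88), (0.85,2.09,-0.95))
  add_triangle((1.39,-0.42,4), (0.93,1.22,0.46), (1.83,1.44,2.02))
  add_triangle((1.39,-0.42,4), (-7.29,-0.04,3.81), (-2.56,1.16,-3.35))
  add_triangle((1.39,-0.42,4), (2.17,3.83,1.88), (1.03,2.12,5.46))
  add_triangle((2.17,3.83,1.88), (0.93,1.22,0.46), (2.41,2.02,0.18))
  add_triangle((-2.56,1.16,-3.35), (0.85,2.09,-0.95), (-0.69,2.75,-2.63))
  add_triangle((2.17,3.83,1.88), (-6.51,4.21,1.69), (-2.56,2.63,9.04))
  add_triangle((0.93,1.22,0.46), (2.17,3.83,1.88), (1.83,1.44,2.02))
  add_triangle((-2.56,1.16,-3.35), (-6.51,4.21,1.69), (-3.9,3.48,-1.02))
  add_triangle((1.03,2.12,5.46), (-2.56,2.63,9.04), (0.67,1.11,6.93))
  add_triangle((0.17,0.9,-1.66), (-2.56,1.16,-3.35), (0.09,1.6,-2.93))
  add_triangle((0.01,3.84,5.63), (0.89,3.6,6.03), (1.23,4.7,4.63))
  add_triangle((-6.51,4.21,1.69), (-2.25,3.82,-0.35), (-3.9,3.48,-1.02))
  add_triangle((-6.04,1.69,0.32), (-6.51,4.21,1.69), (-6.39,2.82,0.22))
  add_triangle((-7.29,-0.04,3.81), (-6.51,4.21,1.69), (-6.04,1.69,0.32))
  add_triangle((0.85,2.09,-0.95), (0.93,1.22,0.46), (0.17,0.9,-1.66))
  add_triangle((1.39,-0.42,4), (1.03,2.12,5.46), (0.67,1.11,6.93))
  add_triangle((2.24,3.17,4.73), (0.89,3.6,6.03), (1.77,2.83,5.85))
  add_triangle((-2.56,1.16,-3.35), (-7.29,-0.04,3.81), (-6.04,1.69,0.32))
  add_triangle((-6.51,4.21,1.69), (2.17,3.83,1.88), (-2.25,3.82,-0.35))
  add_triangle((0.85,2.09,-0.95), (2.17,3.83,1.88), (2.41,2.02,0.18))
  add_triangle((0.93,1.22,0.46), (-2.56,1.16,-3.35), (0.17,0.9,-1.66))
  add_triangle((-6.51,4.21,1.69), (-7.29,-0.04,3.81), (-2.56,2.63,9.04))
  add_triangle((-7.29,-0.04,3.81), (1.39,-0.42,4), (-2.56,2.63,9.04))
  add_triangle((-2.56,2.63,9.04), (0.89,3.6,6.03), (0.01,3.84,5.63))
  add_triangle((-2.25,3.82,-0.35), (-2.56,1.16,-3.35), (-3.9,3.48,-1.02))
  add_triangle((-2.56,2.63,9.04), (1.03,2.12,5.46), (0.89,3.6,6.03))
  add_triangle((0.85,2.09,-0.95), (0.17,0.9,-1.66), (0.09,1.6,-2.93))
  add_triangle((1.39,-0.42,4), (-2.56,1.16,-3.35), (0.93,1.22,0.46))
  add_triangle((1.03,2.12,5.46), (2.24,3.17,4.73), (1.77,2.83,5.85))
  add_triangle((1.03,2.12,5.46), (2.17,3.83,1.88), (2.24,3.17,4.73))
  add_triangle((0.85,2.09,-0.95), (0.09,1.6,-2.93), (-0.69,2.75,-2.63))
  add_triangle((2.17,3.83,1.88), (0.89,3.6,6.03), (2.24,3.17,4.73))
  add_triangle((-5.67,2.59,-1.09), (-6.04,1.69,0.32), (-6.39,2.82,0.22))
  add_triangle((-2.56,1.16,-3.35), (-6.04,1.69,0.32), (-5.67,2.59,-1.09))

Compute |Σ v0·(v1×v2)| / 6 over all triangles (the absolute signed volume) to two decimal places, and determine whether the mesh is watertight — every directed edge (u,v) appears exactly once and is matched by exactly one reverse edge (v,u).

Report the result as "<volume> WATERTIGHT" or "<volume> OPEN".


201.87 WATERTIGHT

Per-triangle v0·(v1×v2)/6:
  t1: +1.9671
  t2: -0.2143
  t3: +2.1944
  t4: +3.3128
  t5: +6.4746
  t6: -1.0301
  t7: +2.8373
  t8: +1.3582
  t9: -0.3954
  t10: +0.8891
  t11: +1.9604
  t12: +3.2218
  t13: -0.1056
  t14: -4.3064
  t15: +5.0521
  t16: +0.0115
  t17: -0.3208
  t18: +44.9737
  t19: +0.2900
  t20: +5.2651
  t21: +5.6253
  t22: +0.0473
  t23: +1.8602
  t24: +4.2443
  t25: +1.6825
  t26: +11.0483
  t27: +0.1198
  t28: +2.0584
  t29: +1.3420
  t30: +5.7683
  t31: +11.5735
  t32: +1.7693
  t33: -1.0028
  t34: +45.2324
  t35: +19.1856
  t36: +4.1569
  t37: +2.9833
  t38: +5.0838
  t39: +0.0939
  t40: -1.5952
  t41: -0.1236
  t42: -1.5991
  t43: +1.1180
  t44: +3.5374
  t45: +1.3248
  t46: +2.9002
Σ = +201.8702 → |volume| = 201.87

Directed edges: 138 total, each appears once with its reverse present → watertight.


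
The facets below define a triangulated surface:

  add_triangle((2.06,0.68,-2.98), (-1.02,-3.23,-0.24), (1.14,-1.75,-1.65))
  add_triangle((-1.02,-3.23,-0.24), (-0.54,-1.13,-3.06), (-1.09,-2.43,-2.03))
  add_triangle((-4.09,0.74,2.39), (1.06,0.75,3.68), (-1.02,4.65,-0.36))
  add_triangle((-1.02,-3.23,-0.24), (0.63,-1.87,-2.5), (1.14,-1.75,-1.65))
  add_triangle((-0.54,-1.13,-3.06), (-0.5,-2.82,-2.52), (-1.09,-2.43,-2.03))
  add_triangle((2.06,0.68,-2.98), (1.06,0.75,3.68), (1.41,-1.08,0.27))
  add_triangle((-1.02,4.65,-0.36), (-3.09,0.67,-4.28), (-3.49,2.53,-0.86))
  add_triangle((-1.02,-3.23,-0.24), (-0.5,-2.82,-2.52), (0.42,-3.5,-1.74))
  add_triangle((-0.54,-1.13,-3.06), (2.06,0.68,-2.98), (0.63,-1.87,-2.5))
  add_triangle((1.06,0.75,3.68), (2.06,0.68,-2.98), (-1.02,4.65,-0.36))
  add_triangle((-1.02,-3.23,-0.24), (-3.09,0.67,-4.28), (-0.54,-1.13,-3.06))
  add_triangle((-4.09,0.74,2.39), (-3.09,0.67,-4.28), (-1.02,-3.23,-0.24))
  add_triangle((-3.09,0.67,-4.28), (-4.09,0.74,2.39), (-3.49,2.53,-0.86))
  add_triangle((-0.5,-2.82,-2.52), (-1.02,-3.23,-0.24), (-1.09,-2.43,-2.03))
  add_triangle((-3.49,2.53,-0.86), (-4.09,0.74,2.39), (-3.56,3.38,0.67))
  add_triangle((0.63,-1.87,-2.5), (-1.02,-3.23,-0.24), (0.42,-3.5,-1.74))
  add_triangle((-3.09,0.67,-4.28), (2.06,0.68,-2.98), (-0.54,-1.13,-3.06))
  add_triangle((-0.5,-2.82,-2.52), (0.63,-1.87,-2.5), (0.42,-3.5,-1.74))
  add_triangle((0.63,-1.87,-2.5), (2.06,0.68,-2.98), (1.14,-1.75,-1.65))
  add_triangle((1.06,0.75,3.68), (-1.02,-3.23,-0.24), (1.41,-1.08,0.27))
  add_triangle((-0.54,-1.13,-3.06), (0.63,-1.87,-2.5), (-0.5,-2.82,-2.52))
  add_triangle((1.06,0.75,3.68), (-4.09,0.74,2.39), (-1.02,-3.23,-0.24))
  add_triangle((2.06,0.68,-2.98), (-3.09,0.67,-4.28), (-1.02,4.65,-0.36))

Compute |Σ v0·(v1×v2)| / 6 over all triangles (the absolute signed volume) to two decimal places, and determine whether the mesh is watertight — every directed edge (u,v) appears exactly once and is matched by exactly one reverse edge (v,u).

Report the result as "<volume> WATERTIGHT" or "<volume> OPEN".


Per-triangle v0·(v1×v2)/6:
  t1: -1.2515
  t2: -0.3345
  t3: +13.7010
  t4: +1.1527
  t5: +0.6577
  t6: +3.0835
  t7: +8.1027
  t8: +1.5860
  t9: +2.2213
  t10: +9.1780
  t11: +4.8625
  t12: +14.2281
  t13: +7.6567
  t14: +0.7901
  t15: +3.5821
  t16: -0.9663
  t17: +5.0880
  t18: +1.0325
  t19: +1.1591
  t20: +3.2612
  t21: +1.0589
  t22: +9.4705
  t23: +13.9158
Σ = +103.2362 → |volume| = 103.24

Directed edges: 69 total; 7 unmatched, e.g. (2.06,0.68,-2.98)→(-1.02,-3.23,-0.24) → open.

103.24 OPEN


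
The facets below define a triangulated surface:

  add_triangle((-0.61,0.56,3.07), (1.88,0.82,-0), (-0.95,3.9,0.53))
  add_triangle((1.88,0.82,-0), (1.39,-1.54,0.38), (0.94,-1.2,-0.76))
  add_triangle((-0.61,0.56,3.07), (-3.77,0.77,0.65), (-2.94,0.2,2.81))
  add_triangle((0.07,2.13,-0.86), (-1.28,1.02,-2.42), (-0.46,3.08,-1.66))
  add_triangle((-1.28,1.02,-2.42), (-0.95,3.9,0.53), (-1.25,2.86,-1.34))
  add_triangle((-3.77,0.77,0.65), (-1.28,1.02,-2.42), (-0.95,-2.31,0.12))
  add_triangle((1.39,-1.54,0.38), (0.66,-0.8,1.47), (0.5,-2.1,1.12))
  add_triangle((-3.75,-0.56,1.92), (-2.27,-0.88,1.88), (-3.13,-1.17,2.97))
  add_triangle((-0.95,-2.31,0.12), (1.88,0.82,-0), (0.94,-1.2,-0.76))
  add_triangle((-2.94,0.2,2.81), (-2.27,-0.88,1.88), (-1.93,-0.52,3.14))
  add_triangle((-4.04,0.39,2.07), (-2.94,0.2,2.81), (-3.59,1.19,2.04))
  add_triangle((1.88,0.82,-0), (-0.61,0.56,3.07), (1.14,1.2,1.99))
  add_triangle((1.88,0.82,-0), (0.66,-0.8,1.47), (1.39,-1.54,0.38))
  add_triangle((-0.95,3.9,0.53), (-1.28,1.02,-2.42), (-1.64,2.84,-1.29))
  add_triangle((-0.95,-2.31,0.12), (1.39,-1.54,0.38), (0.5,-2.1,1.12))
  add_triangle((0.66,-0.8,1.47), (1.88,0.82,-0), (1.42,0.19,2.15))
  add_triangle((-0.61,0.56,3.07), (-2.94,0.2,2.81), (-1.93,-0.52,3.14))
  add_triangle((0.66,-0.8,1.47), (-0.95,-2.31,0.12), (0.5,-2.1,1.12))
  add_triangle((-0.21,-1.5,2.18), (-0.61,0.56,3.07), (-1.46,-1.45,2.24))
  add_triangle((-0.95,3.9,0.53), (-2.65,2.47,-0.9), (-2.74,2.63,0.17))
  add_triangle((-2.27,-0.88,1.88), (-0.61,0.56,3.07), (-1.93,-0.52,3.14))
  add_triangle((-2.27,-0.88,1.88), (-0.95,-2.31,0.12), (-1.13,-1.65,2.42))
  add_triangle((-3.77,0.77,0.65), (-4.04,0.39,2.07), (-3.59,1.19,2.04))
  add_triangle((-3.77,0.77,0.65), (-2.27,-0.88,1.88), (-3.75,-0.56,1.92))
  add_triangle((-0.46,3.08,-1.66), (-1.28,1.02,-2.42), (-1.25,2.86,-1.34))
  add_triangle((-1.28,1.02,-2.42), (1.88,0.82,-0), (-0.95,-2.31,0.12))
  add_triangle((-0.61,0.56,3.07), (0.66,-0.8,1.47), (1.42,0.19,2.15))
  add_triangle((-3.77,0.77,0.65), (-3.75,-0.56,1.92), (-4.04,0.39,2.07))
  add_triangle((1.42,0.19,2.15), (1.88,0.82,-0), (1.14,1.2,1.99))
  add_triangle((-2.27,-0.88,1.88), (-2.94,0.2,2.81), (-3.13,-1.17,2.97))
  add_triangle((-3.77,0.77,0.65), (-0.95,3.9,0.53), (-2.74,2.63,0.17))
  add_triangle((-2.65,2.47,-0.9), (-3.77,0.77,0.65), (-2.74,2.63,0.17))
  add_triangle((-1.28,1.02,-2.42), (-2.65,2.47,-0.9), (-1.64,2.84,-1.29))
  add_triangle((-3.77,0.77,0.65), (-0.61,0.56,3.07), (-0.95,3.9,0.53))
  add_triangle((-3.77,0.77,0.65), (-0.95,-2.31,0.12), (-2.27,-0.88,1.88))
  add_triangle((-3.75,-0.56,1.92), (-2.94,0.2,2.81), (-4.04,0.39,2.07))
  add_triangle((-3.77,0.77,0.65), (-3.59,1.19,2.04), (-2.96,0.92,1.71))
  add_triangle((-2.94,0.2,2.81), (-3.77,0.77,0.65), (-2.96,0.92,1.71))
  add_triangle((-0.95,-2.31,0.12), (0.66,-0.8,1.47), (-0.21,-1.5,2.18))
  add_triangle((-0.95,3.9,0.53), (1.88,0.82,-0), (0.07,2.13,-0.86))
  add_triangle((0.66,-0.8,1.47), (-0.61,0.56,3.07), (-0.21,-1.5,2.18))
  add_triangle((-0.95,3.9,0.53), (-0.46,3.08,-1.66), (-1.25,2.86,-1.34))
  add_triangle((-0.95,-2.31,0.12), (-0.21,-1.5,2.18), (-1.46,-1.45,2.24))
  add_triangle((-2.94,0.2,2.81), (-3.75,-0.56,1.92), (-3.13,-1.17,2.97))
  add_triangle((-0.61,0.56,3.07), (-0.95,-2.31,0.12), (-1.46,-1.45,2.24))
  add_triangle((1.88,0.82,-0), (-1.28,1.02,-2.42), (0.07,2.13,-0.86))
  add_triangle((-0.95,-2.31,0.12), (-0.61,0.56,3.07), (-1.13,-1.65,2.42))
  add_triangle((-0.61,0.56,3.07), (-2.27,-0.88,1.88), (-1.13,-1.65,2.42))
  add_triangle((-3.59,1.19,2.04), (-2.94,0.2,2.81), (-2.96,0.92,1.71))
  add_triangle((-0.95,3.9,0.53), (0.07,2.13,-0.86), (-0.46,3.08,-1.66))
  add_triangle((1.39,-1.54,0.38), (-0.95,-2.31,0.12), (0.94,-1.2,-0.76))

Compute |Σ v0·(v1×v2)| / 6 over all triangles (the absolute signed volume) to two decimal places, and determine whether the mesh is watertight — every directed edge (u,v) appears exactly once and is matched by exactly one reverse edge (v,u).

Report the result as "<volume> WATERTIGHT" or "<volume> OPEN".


Per-triangle v0·(v1×v2)/6:
  t1: +4.0129
  t2: +0.7028
  t3: +1.3761
  t4: +0.2059
  t5: +0.2388
  t6: +4.1756
  t7: +0.4462
  t8: +0.1472
  t9: -0.5120
  t10: +0.7490
  t11: +0.7517
  t12: -0.1609
  t13: +0.8590
  t14: +0.4532
  t15: +0.6300
  t16: +0.5351
  t17: +1.1228
  t18: +0.3650
  t19: +1.1977
  t20: +1.4366
  t21: -0.2431
  t22: +1.3960
  t23: +0.7827
  t24: -0.1651
  t25: +0.9066
  t26: +1.3781
  t27: +0.9111
  t28: +0.7961
  t29: +0.7412
  t30: -0.1853
  t31: +1.1806
  t32: +1.3987
  t33: +1.2059
  t34: +6.8037
  t35: +2.3791
  t36: +0.8094
  t37: -0.0627
  t38: -0.7583
  t39: +0.5766
  t40: +1.5112
  t41: +0.8025
  t42: +1.0737
  t43: +1.0381
  t44: +1.1191
  t45: -0.3302
  t46: +1.1667
  t47: -0.2166
  t48: +1.6232
  t49: -0.0287
  t50: +0.5787
  t51: +0.8062
Σ = +47.7279 → |volume| = 47.73

Directed edges: 153 total; 9 unmatched, e.g. (-3.77,0.77,0.65)→(-1.28,1.02,-2.42) → open.

47.73 OPEN


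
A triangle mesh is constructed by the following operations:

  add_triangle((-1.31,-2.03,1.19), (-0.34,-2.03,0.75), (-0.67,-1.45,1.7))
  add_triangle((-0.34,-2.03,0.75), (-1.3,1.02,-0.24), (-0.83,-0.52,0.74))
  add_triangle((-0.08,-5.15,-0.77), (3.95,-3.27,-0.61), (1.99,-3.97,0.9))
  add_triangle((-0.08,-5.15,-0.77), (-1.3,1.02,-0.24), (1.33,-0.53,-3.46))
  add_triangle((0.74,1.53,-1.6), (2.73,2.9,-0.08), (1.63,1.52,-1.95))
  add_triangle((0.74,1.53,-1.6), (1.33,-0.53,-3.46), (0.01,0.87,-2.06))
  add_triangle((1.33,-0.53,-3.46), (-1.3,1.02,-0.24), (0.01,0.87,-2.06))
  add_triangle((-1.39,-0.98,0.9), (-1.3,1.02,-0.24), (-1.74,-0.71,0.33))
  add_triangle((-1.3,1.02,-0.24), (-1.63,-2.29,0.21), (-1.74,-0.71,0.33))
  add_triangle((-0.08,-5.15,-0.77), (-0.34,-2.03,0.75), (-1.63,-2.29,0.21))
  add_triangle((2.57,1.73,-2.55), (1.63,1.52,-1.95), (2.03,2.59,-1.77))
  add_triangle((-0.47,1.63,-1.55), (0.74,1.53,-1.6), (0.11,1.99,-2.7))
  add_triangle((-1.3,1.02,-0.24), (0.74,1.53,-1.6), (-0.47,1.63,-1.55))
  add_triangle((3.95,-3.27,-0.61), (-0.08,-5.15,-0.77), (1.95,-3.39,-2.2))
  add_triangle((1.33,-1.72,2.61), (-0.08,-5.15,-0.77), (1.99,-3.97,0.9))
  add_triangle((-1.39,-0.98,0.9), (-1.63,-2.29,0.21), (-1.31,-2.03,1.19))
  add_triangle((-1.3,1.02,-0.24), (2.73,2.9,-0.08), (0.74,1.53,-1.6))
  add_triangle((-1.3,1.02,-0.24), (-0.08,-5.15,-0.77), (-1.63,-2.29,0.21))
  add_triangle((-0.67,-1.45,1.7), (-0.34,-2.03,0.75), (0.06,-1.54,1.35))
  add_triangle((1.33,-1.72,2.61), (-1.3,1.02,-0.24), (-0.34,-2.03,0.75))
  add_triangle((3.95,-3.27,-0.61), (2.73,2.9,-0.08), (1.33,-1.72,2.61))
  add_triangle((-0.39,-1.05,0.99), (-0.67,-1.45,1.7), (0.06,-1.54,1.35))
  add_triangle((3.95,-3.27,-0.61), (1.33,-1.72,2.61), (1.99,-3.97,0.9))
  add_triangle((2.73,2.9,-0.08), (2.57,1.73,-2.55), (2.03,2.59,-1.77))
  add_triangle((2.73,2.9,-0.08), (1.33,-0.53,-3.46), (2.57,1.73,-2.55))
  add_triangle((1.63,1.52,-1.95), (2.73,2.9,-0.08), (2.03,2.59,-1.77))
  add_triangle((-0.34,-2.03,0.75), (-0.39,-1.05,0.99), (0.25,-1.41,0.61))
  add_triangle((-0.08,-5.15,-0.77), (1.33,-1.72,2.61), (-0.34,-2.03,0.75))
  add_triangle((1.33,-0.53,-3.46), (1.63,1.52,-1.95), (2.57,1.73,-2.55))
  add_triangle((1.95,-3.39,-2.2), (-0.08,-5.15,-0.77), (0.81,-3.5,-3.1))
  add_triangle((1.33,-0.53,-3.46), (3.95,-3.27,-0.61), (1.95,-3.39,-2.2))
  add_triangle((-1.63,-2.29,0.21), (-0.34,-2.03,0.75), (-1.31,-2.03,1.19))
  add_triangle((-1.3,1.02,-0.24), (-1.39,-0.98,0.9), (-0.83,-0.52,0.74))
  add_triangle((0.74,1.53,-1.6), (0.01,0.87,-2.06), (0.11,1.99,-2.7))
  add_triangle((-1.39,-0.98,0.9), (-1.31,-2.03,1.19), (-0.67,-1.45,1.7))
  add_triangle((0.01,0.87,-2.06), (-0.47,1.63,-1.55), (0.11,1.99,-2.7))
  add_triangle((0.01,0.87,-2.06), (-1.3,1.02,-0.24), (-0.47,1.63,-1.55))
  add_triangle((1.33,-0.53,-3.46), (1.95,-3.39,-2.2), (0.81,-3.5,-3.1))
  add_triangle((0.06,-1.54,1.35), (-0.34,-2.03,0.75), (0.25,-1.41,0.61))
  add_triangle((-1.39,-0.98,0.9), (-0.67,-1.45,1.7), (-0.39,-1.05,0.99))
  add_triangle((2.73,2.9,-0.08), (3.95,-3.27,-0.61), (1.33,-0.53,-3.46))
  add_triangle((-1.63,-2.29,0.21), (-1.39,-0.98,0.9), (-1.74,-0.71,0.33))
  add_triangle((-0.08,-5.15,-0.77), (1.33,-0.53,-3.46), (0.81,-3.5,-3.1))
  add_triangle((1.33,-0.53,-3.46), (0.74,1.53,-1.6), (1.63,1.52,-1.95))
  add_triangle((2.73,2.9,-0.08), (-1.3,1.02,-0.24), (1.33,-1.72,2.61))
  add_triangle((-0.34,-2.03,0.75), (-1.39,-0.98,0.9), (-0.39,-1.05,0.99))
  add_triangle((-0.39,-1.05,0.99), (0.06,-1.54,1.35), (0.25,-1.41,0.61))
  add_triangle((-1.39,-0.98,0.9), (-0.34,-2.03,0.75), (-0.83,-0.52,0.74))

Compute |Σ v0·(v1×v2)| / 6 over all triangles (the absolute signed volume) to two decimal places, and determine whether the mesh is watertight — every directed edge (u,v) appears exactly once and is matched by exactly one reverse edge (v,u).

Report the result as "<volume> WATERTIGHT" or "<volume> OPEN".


70.78 WATERTIGHT

Per-triangle v0·(v1×v2)/6:
  t1: +0.3185
  t2: -0.2382
  t3: +5.3422
  t4: +4.2692
  t5: +0.7958
  t6: +0.8858
  t7: +0.4754
  t8: +0.2279
  t9: +0.2738
  t10: +1.2955
  t11: +0.2186
  t12: +0.2322
  t13: +0.1946
  t14: +5.6061
  t15: +3.3098
  t16: +0.3070
  t17: +1.6301
  t18: +1.1610
  t19: +0.2381
  t20: +1.0575
  t21: +9.7031
  t22: -0.0345
  t23: +3.8129
  t24: +1.2665
  t25: +0.6310
  t26: -0.5399
  t27: -0.1055
  t28: +1.9860
  t29: +0.5907
  t30: +3.1730
  t31: +4.5185
  t32: +0.3943
  t33: +0.1072
  t34: +0.1852
  t35: +0.2471
  t36: +0.1718
  t37: +0.2851
  t38: +2.5984
  t39: +0.1189
  t40: -0.0603
  t41: +11.1844
  t42: +0.3117
  t43: -0.4515
  t44: +0.7702
  t45: +2.4974
  t46: -0.2107
  t47: -0.0658
  t48: +0.0920
Σ = +70.7782 → |volume| = 70.78

Directed edges: 144 total, each appears once with its reverse present → watertight.


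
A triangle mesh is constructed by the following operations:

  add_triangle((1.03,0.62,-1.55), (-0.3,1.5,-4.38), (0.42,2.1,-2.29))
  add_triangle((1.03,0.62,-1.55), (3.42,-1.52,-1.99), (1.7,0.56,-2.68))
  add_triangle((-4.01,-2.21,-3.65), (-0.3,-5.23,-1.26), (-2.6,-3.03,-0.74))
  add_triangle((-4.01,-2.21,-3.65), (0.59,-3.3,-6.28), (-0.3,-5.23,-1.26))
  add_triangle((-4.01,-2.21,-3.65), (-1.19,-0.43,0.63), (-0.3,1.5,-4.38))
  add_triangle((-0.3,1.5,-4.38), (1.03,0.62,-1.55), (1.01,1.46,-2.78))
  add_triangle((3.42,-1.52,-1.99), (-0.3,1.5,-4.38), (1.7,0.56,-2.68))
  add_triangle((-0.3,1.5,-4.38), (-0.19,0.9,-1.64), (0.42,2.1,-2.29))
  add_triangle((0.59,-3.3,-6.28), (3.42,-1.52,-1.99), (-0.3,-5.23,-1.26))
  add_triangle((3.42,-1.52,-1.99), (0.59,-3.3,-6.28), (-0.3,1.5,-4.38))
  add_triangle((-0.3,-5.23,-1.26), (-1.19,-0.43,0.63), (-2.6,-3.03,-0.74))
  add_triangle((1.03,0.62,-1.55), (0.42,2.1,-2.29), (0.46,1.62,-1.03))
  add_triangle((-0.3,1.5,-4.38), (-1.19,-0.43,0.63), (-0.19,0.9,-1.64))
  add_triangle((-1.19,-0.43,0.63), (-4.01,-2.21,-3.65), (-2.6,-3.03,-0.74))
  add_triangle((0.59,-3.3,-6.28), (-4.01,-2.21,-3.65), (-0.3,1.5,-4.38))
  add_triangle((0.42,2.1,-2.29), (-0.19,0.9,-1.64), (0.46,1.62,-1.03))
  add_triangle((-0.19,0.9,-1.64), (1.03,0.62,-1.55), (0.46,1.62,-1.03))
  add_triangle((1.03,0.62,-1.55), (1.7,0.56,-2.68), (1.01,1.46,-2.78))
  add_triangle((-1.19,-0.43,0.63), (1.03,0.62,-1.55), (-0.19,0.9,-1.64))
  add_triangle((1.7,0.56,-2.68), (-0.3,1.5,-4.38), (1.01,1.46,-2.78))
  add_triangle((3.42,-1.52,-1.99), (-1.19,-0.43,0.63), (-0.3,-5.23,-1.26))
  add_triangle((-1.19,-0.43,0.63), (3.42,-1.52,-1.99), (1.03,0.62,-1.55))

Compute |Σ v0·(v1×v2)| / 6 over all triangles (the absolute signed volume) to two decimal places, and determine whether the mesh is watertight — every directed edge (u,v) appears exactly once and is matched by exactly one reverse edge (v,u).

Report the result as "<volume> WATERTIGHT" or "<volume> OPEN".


83.80 WATERTIGHT

Per-triangle v0·(v1×v2)/6:
  t1: +1.0537
  t2: +0.3258
  t3: +6.5592
  t4: +20.6837
  t5: +2.5266
  t6: -0.3431
  t7: +2.0982
  t8: +0.2171
  t9: +15.6651
  t10: +12.5111
  t11: +1.5616
  t12: +0.2752
  t13: +0.3167
  t14: +2.0741
  t15: +17.5377
  t16: +0.0640
  t17: -0.3852
  t18: +0.1180
  t19: -0.1075
  t20: +1.0120
  t21: +0.5932
  t22: -0.5580
Σ = +83.7993 → |volume| = 83.80

Directed edges: 66 total, each appears once with its reverse present → watertight.


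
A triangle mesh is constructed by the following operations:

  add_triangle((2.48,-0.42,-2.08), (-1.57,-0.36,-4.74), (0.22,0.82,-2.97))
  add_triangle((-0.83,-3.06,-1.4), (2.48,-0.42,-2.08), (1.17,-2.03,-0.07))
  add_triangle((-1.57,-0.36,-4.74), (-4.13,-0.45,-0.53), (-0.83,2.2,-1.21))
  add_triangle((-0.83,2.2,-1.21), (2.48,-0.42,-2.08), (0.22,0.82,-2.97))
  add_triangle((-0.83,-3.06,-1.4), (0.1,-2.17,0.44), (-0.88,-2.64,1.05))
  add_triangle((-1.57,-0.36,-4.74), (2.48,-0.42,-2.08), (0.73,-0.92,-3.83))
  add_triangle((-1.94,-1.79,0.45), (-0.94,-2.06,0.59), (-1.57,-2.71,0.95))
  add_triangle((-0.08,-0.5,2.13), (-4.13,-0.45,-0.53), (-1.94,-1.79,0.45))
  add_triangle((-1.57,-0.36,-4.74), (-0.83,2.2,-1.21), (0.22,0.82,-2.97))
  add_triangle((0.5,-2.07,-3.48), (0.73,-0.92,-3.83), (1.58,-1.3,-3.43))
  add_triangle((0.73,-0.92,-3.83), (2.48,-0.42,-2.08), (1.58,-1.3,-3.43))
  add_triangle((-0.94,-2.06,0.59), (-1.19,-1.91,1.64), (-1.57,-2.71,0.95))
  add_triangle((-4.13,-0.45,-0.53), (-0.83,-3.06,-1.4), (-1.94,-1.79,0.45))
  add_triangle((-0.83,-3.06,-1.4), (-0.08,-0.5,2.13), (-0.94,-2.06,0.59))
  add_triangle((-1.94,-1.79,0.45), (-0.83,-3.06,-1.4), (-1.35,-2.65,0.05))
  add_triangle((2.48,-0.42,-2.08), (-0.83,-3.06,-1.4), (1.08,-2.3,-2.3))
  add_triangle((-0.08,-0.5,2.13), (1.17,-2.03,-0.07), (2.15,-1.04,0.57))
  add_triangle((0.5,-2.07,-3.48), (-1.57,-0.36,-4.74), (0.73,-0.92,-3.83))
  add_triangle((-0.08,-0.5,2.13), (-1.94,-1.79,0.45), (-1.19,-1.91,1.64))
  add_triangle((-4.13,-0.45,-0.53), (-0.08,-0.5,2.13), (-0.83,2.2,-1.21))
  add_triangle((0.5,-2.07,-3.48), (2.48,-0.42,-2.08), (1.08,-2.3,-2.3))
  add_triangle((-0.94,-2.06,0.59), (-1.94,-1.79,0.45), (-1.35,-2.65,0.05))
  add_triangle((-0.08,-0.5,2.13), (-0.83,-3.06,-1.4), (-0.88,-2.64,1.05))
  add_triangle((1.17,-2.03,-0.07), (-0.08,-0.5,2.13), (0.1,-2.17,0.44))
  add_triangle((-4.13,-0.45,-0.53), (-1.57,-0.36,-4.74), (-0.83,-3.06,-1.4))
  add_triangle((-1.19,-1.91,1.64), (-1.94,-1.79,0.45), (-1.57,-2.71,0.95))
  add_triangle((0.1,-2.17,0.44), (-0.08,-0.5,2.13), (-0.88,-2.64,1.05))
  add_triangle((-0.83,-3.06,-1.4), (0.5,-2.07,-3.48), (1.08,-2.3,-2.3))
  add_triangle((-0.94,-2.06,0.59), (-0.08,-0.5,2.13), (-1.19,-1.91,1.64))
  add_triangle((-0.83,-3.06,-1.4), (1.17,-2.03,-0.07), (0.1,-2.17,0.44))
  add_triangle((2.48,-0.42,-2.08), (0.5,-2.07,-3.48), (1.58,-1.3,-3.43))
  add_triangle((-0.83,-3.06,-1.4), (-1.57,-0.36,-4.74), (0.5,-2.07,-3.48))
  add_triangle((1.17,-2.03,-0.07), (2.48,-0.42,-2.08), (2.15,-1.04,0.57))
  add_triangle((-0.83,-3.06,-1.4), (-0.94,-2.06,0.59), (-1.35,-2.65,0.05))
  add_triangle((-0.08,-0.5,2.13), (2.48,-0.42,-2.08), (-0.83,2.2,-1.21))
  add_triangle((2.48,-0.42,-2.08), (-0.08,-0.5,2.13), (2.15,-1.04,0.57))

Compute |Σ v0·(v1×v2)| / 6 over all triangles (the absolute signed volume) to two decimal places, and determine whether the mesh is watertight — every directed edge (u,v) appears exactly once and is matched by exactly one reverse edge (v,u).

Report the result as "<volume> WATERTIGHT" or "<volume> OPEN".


56.77 WATERTIGHT

Per-triangle v0·(v1×v2)/6:
  t1: +2.8667
  t2: +2.7927
  t3: +7.2989
  t4: +1.6957
  t5: +0.9127
  t6: +1.1613
  t7: +0.0742
  t8: +2.0893
  t9: +2.5340
  t10: +0.7793
  t11: +0.6803
  t12: +0.1061
  t13: +2.8342
  t14: +0.5021
  t15: +0.5279
  t16: +0.0101
  t17: +1.2019
  t18: +2.0296
  t19: +0.3664
  t20: +3.0011
  t21: +1.5342
  t22: +0.2704
  t23: -0.2612
  t24: +0.7718
  t25: +9.1088
  t26: +0.4025
  t27: +0.7157
  t28: +1.5256
  t29: +0.2728
  t30: +0.9557
  t31: +0.4212
  t32: +4.3788
  t33: +1.5423
  t34: +0.2479
  t35: +1.3514
  t36: +0.0725
Σ = +56.7750 → |volume| = 56.77

Directed edges: 108 total, each appears once with its reverse present → watertight.


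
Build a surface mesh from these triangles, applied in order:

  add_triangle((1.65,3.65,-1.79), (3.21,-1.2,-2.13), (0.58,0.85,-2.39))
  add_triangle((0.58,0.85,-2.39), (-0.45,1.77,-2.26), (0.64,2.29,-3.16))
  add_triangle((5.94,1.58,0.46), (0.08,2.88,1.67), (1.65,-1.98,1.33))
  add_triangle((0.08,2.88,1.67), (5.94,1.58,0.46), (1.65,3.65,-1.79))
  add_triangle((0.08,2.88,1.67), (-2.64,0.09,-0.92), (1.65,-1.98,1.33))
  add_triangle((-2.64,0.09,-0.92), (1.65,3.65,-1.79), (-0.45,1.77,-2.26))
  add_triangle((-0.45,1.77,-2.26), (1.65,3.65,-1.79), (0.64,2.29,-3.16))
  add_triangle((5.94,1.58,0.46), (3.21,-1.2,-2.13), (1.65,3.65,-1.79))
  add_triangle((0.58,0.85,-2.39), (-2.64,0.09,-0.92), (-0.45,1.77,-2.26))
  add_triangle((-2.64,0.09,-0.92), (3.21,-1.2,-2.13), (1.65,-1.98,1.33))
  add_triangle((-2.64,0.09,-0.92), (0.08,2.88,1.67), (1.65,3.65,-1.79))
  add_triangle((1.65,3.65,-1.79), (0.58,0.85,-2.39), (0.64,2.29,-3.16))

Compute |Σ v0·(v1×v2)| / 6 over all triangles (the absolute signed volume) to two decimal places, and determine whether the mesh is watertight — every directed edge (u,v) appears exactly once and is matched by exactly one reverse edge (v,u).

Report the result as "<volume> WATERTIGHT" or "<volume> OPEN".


Per-triangle v0·(v1×v2)/6:
  t1: +4.1805
  t2: +0.4150
  t3: +7.3868
  t4: +10.7168
  t5: +2.3476
  t6: +1.6039
  t7: +1.2145
  t8: +11.4609
  t9: +1.1964
  t10: +3.1121
  t11: +5.6777
  t12: +0.7169
Σ = +50.0290 → |volume| = 50.03

Directed edges: 36 total; 6 unmatched, e.g. (3.21,-1.2,-2.13)→(0.58,0.85,-2.39) → open.

50.03 OPEN


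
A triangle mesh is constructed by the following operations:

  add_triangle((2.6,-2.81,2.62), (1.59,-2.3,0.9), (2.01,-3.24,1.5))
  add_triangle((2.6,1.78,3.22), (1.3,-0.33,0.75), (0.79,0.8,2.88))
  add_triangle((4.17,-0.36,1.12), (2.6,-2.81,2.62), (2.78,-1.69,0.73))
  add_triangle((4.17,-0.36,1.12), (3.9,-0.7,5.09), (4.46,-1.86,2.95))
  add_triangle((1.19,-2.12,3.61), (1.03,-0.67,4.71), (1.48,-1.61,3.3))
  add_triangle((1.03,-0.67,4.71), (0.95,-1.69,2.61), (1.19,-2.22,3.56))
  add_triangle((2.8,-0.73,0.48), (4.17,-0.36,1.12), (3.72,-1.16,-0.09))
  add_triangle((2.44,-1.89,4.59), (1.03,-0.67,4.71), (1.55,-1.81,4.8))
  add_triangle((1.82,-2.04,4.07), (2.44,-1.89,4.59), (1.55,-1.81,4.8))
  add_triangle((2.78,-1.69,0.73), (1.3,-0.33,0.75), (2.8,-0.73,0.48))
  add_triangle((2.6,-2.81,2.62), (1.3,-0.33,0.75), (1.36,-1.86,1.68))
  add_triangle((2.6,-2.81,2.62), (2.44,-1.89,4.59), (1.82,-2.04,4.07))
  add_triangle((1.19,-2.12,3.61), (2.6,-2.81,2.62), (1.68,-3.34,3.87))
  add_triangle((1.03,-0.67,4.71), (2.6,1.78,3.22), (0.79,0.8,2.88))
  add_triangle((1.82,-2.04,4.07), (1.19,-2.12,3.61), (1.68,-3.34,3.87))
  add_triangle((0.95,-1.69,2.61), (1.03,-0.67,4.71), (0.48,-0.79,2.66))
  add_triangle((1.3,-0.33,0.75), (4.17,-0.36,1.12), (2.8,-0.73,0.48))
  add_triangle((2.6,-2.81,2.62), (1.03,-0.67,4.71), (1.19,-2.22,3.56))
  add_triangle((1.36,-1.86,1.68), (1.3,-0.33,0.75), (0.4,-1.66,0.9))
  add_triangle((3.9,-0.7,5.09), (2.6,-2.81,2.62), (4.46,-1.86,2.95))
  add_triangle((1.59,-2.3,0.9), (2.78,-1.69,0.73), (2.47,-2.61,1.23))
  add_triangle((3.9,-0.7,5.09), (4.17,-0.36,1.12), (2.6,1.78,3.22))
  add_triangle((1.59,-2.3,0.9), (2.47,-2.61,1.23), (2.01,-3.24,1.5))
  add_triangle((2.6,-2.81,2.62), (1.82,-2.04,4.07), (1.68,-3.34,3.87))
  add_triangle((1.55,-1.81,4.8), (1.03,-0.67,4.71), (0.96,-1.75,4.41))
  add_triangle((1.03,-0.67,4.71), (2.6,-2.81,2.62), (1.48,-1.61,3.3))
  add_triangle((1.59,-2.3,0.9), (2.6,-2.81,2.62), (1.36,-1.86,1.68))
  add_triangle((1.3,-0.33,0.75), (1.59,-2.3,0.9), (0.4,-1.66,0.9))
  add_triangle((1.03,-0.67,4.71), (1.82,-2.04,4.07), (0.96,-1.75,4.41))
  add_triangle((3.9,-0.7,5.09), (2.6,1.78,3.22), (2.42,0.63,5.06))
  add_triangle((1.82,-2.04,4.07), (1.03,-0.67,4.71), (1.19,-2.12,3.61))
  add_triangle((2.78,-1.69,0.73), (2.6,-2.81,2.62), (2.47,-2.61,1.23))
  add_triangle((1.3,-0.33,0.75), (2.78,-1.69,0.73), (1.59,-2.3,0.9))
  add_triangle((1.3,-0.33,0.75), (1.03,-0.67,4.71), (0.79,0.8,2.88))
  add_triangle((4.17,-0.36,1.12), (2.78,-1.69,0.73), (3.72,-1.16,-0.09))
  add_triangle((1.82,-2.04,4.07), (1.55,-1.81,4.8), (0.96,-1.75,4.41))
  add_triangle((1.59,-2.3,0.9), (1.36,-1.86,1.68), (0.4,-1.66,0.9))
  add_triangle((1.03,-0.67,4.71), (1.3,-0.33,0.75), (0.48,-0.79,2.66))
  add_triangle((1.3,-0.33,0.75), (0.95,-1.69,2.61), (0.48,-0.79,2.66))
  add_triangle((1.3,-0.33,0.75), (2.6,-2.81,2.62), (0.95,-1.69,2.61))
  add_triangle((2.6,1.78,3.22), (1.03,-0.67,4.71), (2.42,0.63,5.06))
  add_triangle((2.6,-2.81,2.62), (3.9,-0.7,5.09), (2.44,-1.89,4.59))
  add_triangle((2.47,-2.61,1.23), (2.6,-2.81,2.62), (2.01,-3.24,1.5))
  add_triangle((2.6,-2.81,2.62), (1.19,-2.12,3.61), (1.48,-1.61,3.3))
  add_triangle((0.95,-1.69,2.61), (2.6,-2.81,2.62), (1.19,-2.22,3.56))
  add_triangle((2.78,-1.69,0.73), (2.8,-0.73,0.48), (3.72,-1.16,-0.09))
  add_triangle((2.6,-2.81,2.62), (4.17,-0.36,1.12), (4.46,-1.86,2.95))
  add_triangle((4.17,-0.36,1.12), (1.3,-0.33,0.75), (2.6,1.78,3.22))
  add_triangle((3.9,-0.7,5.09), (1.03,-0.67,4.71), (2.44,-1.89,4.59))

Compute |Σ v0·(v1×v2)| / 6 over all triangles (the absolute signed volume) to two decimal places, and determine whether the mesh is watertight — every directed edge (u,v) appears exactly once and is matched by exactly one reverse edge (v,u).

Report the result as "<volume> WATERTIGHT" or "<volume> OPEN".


27.99 OPEN

Per-triangle v0·(v1×v2)/6:
  t1: -0.1925
  t2: -0.9087
  t3: +1.9665
  t4: +3.7016
  t5: -0.5977
  t6: -0.0842
  t7: -0.2110
  t8: +0.7850
  t9: +0.3228
  t10: -0.2385
  t11: +0.0495
  t12: +0.7913
  t13: -0.8058
  t14: +1.5189
  t15: +0.3924
  t16: +0.2278
  t17: -0.1772
  t18: +1.9394
  t19: -0.0827
  t20: +3.8402
  t21: +0.1114
  t22: +6.2684
  t23: +0.0776
  t24: +1.4081
  t25: +0.4448
  t26: -0.3640
  t27: +0.1967
  t28: -0.2808
  t29: -0.8246
  t30: +2.8969
  t31: +0.7134
  t32: +0.6638
  t33: -0.3554
  t34: -1.1068
  t35: +1.0879
  t36: +0.2228
  t37: +0.2800
  t38: -0.3849
  t39: -0.4496
  t40: -0.6089
  t41: +0.2988
  t42: +2.8707
  t43: +0.5960
  t44: -0.6426
  t45: +0.0097
  t46: -0.3503
  t47: +1.1785
  t48: -0.9401
  t49: +2.7335
Σ = +27.9881 → |volume| = 27.99

Directed edges: 147 total; 3 unmatched, e.g. (2.42,0.63,5.06)→(3.9,-0.7,5.09) → open.


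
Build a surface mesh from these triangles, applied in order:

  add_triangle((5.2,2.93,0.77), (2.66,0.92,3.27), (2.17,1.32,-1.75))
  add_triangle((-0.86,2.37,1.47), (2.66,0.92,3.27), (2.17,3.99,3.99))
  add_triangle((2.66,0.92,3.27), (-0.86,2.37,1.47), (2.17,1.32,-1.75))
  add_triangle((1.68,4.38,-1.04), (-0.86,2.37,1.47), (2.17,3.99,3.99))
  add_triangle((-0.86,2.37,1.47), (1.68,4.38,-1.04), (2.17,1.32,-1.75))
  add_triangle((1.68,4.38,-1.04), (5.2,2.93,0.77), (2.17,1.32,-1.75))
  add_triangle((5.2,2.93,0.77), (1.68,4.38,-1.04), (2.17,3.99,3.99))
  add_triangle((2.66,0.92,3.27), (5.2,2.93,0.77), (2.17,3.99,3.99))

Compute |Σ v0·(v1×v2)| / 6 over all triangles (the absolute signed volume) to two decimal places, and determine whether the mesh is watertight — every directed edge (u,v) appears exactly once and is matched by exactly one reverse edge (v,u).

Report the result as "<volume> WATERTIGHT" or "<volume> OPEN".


32.51 WATERTIGHT

Per-triangle v0·(v1×v2)/6:
  t1: +0.7965
  t2: +2.0657
  t3: -5.8622
  t4: +7.3252
  t5: -0.6136
  t6: +6.0548
  t7: +14.0074
  t8: +8.7382
Σ = +32.5121 → |volume| = 32.51

Directed edges: 24 total, each appears once with its reverse present → watertight.


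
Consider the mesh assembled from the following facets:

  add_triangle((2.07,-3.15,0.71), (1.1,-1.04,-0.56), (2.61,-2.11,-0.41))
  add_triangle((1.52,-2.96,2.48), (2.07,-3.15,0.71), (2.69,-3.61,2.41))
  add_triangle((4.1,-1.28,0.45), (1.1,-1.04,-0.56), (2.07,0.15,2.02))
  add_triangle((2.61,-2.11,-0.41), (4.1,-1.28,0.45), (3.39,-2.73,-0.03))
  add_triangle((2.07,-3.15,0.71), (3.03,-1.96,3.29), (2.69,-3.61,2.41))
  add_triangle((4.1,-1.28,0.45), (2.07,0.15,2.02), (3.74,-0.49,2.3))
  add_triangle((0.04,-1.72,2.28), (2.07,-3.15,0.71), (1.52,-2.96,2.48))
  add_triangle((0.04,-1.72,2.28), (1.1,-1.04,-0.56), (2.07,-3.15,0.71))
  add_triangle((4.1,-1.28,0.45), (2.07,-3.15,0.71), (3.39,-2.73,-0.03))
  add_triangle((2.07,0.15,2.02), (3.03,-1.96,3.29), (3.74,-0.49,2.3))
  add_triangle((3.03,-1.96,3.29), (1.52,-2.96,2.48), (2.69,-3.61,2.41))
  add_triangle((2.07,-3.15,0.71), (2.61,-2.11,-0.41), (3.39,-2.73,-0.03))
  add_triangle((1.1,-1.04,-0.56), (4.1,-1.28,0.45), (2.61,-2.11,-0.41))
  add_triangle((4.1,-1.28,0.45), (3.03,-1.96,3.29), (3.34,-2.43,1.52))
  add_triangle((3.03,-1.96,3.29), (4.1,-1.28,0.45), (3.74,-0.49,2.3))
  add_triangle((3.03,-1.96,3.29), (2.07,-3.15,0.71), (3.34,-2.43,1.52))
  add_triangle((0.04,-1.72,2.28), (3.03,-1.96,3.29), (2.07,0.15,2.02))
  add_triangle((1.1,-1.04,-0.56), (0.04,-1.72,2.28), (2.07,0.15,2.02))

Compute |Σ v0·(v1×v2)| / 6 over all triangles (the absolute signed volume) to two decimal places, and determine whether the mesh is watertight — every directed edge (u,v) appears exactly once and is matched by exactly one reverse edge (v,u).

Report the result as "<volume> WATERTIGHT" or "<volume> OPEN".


Per-triangle v0·(v1×v2)/6:
  t1: +0.3166
  t2: +0.6587
  t3: -0.4830
  t4: +0.4397
  t5: +0.9848
  t6: +0.1980
  t7: +0.6153
  t8: +0.0409
  t9: +1.2394
  t10: +1.1024
  t11: +1.2933
  t12: +0.3275
  t13: +0.2710
  t14: +2.0043
  t15: +2.6787
  t16: +1.7173
  t17: +1.4870
  t18: -1.8366
Σ = +13.0553 → |volume| = 13.06

Directed edges: 54 total; 6 unmatched, e.g. (1.52,-2.96,2.48)→(0.04,-1.72,2.28) → open.

13.06 OPEN
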